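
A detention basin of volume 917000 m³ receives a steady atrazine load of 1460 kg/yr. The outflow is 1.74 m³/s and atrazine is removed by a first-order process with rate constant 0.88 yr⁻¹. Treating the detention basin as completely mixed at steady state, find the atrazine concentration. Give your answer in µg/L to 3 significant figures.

Outflow Q = 1.74 m³/s × 3.156e+07 s/yr = 5.491e+07 m³/yr.
Steady-state CSTR mass balance: W = Q·C + k·V·C, so C = W/(Q + kV).
Q + kV = 5.491e+07 + 0.88·917000 = 5.572e+07 m³/yr.
C = 1460/5.572e+07 = 2.62e-05 kg/m³ = 0.0262 mg/L = 26.2 µg/L.

26.2 µg/L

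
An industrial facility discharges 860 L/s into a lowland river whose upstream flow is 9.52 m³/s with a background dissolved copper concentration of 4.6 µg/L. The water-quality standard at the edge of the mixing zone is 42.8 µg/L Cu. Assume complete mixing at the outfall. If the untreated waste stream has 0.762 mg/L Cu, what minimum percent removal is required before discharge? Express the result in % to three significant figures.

38.9 %

860 L/s = 0.86 m³/s.
4.6 µg/L = 0.0046 mg/L.
42.8 µg/L = 0.0428 mg/L.
Mass balance: 0.0428·10.38 = 0.86·Cₑ + 9.52·0.0046.
Cₑ = (0.4443 − 0.04379) / 0.86 = 0.4657 mg/L.
Required removal = 1 − 0.4657/0.762 = 38.89 %.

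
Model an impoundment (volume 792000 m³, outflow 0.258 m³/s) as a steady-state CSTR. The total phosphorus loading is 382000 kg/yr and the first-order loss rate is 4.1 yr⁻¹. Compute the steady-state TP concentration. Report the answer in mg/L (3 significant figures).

33.5 mg/L

Outflow Q = 0.258 m³/s × 3.156e+07 s/yr = 8.142e+06 m³/yr.
Steady-state CSTR mass balance: W = Q·C + k·V·C, so C = W/(Q + kV).
Q + kV = 8.142e+06 + 4.1·792000 = 1.139e+07 m³/yr.
C = 382000/1.139e+07 = 0.03354 kg/m³ = 33.54 mg/L.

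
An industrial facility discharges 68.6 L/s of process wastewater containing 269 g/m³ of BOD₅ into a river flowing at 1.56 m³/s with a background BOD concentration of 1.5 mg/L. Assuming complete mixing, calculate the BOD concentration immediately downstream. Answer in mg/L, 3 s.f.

68.6 L/s = 0.0686 m³/s.
Conservation of mass across the mixing zone: C = (0.0686·269 + 1.56·1.5) / (0.0686 + 1.56) = 20.79/1.629 = 12.77 mg/L.

12.8 mg/L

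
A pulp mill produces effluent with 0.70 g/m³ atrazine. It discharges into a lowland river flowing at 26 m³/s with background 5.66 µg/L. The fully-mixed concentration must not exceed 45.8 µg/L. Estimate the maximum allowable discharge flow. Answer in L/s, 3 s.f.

1600 L/s

5.66 µg/L = 0.00566 mg/L.
45.8 µg/L = 0.0458 mg/L.
Mass balance at complete mixing: C_std·(Q_w + Q_r) = Q_w·C_e + Q_r·C_b.
Rearranging, Q_w = Q_r·(C_std − C_b)/(C_e − C_std) = 26·(0.0458 − 0.00566) / (0.7 − 0.0458) = 1.595 m³/s.
= 1595 L/s.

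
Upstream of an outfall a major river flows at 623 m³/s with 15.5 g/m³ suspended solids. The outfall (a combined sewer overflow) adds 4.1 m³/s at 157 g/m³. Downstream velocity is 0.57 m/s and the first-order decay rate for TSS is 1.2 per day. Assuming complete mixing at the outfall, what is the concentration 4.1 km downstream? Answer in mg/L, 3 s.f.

After complete mixing, C₀ = (4.1·157 + 623·15.5) / 627.1 = 16.43 mg/L.
Travel time t = 4100 m / 0.57 m/s = 7193 s = 0.08325 d.
C = 16.43·exp(−1.2·0.08325) = 16.43·0.9049 = 14.86 mg/L.

14.9 mg/L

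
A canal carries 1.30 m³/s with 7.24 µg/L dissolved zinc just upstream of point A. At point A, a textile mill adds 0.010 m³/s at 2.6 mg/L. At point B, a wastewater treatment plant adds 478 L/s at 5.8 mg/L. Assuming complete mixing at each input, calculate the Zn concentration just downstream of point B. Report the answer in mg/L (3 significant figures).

7.24 µg/L = 0.00724 mg/L.
After input A: C = (1.3·0.00724 + 0.01·2.6) / 1.31 = 0.02703 mg/L.
478 L/s = 0.478 m³/s.
After input B: C = (1.31·0.02703 + 0.478·5.8) / 1.788 = 1.57 mg/L.

1.57 mg/L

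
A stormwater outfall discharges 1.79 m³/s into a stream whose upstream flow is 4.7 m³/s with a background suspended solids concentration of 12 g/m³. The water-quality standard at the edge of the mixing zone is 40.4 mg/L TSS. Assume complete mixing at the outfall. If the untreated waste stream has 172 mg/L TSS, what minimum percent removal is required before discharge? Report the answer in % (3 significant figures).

Mass balance: 40.4·6.49 = 1.79·Cₑ + 4.7·12.
Cₑ = (262.2 − 56.4) / 1.79 = 115 mg/L.
Required removal = 1 − 115/172 = 33.16 %.

33.2 %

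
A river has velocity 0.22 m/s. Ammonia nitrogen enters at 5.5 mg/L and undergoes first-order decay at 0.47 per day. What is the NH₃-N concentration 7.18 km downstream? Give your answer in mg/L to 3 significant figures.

Travel time t = 7.18 km / 0.22 m/s = 7180/0.22 = 3.264e+04 s = 0.3777 d.
First-order decay: C = 5.5·exp(−0.47·0.3777) = 5.5·0.8373 = 4.605 mg/L.

4.61 mg/L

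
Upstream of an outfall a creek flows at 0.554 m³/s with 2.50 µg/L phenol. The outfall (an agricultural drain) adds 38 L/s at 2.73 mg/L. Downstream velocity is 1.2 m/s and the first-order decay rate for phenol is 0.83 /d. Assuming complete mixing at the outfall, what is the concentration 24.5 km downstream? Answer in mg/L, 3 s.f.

38 L/s = 0.038 m³/s.
2.50 µg/L = 0.0025 mg/L.
After complete mixing, C₀ = (0.038·2.73 + 0.554·0.0025) / 0.592 = 0.1776 mg/L.
Travel time t = 2.45e+04 m / 1.2 m/s = 2.042e+04 s = 0.2363 d.
C = 0.1776·exp(−0.83·0.2363) = 0.1776·0.8219 = 0.146 mg/L.

0.146 mg/L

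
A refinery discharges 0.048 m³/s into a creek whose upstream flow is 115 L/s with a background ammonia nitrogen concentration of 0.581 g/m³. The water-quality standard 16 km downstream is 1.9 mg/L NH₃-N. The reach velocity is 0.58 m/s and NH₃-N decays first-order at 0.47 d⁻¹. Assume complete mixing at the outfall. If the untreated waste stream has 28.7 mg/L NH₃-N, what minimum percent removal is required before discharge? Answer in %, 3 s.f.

115 L/s = 0.115 m³/s.
Travel time to the compliance point: t = 1.6e+04/0.58 = 2.759e+04 s = 0.3193 d; decay factor exp(−0.47·0.3193) = 0.8607.
So the concentration just after mixing may be at most 1.9/0.8607 = 2.208 mg/L.
Mass balance: 2.208·0.163 = 0.048·Cₑ + 0.115·0.581.
Cₑ = (0.3598 − 0.06681) / 0.048 = 6.105 mg/L.
Required removal = 1 − 6.105/28.7 = 78.73 %.

78.7 %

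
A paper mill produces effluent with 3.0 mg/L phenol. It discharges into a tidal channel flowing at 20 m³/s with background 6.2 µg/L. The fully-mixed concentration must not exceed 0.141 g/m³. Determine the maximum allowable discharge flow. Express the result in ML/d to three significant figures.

6.2 µg/L = 0.0062 mg/L.
Mass balance at complete mixing: C_std·(Q_w + Q_r) = Q_w·C_e + Q_r·C_b.
Rearranging, Q_w = Q_r·(C_std − C_b)/(C_e − C_std) = 20·(0.141 − 0.0062) / (3 − 0.141) = 0.943 m³/s.
= 81.47 ML/d.

81.5 ML/d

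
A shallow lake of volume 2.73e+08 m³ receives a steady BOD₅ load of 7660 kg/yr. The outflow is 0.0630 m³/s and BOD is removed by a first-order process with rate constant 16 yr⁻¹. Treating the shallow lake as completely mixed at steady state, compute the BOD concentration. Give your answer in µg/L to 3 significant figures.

Outflow Q = 0.0630 m³/s × 3.156e+07 s/yr = 1.988e+06 m³/yr.
Steady-state CSTR mass balance: W = Q·C + k·V·C, so C = W/(Q + kV).
Q + kV = 1.988e+06 + 16·2.73e+08 = 4.37e+09 m³/yr.
C = 7660/4.37e+09 = 1.753e-06 kg/m³ = 0.001753 mg/L = 1.753 µg/L.

1.75 µg/L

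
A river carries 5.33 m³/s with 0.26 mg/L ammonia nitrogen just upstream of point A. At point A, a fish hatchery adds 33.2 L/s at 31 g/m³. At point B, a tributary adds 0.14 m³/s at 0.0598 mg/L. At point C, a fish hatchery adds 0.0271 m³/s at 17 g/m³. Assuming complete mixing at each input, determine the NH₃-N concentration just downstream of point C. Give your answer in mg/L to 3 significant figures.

33.2 L/s = 0.0332 m³/s.
After input A: C = (5.33·0.26 + 0.0332·31) / 5.363 = 0.4503 mg/L.
After input B: C = (5.363·0.4503 + 0.14·0.0598) / 5.503 = 0.4404 mg/L.
After input C: C = (5.503·0.4404 + 0.0271·17) / 5.53 = 0.5215 mg/L.

0.522 mg/L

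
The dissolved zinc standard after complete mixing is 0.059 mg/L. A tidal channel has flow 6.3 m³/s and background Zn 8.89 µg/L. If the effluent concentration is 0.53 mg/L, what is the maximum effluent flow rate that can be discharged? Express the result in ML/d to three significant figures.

8.89 µg/L = 0.00889 mg/L.
Mass balance at complete mixing: C_std·(Q_w + Q_r) = Q_w·C_e + Q_r·C_b.
Rearranging, Q_w = Q_r·(C_std − C_b)/(C_e − C_std) = 6.3·(0.059 − 0.00889) / (0.53 − 0.059) = 0.6703 m³/s.
= 57.91 ML/d.

57.9 ML/d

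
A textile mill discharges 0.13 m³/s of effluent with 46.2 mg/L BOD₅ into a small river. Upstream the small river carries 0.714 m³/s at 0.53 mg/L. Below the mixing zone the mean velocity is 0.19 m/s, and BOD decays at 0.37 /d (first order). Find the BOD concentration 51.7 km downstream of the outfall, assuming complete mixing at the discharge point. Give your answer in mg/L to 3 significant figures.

After complete mixing, C₀ = (0.13·46.2 + 0.714·0.53) / 0.844 = 7.564 mg/L.
Travel time t = 5.17e+04 m / 0.19 m/s = 2.721e+05 s = 3.149 d.
C = 7.564·exp(−0.37·3.149) = 7.564·0.3118 = 2.359 mg/L.

2.36 mg/L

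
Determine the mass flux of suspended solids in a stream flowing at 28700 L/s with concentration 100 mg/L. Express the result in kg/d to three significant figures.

28700 L/s = 28.7 m³/s.
Mass flux = Q·C = 28.7 m³/s × 100 g/m³ = 2870 g/s.
= 2870 g/s × 86.4 = 2.48e+05 kg/d.

248000 kg/d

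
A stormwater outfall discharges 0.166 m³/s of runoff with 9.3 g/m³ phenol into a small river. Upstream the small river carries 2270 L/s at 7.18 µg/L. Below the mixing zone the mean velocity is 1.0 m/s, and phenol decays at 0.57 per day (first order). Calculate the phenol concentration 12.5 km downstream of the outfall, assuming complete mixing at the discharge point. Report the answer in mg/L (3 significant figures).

2270 L/s = 2.27 m³/s.
7.18 µg/L = 0.00718 mg/L.
After complete mixing, C₀ = (0.166·9.3 + 2.27·0.00718) / 2.436 = 0.6404 mg/L.
Travel time t = 1.25e+04 m / 1.0 m/s = 1.25e+04 s = 0.1447 d.
C = 0.6404·exp(−0.57·0.1447) = 0.6404·0.9208 = 0.5897 mg/L.

0.590 mg/L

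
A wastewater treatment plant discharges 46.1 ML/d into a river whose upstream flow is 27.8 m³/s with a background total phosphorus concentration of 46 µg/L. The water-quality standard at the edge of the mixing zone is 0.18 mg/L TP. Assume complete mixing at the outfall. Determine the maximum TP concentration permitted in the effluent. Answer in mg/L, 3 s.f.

7.16 mg/L

46.1 ML/d = 0.5336 m³/s.
46 µg/L = 0.046 mg/L.
Mass balance: 0.18·28.33 = 0.5336·Cₑ + 27.8·0.046.
Cₑ = (5.1 − 1.279) / 0.5336 = 7.162 mg/L.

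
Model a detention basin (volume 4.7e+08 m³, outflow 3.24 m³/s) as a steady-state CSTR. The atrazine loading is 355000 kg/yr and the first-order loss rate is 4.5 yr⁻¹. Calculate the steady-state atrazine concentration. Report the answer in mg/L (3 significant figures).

0.160 mg/L

Outflow Q = 3.24 m³/s × 3.156e+07 s/yr = 1.022e+08 m³/yr.
Steady-state CSTR mass balance: W = Q·C + k·V·C, so C = W/(Q + kV).
Q + kV = 1.022e+08 + 4.5·4.7e+08 = 2.217e+09 m³/yr.
C = 355000/2.217e+09 = 0.0001601 kg/m³ = 0.1601 mg/L.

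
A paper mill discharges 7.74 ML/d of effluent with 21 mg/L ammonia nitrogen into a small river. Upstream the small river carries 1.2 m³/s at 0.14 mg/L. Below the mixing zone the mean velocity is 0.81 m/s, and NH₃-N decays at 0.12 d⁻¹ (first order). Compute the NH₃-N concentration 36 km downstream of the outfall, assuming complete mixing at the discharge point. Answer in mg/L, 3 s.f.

7.74 ML/d = 0.08958 m³/s.
After complete mixing, C₀ = (0.08958·21 + 1.2·0.14) / 1.29 = 1.589 mg/L.
Travel time t = 3.6e+04 m / 0.81 m/s = 4.444e+04 s = 0.5144 d.
C = 1.589·exp(−0.12·0.5144) = 1.589·0.9401 = 1.494 mg/L.

1.49 mg/L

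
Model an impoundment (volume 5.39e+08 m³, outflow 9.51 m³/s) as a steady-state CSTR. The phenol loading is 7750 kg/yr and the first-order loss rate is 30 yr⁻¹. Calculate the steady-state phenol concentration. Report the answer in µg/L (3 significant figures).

Outflow Q = 9.51 m³/s × 3.156e+07 s/yr = 3.001e+08 m³/yr.
Steady-state CSTR mass balance: W = Q·C + k·V·C, so C = W/(Q + kV).
Q + kV = 3.001e+08 + 30·5.39e+08 = 1.647e+10 m³/yr.
C = 7750/1.647e+10 = 4.705e-07 kg/m³ = 0.0004705 mg/L = 0.4705 µg/L.

0.471 µg/L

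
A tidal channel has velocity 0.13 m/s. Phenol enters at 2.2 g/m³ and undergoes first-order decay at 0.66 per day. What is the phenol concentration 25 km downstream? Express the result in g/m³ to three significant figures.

Travel time t = 25 km / 0.13 m/s = 2.5e+04/0.13 = 1.923e+05 s = 2.226 d.
First-order decay: C = 2.2·exp(−0.66·2.226) = 2.2·0.2302 = 0.5063 g/m³.

0.506 g/m³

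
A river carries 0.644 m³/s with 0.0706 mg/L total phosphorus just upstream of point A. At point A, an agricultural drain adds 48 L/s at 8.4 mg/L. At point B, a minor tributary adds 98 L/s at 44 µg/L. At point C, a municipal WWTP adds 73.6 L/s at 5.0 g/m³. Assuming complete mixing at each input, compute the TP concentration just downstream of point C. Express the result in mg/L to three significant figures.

0.951 mg/L

48 L/s = 0.048 m³/s.
After input A: C = (0.644·0.0706 + 0.048·8.4) / 0.692 = 0.6484 mg/L.
98 L/s = 0.098 m³/s.
44 µg/L = 0.044 mg/L.
After input B: C = (0.692·0.6484 + 0.098·0.044) / 0.79 = 0.5734 mg/L.
73.6 L/s = 0.0736 m³/s.
After input C: C = (0.79·0.5734 + 0.0736·5) / 0.8636 = 0.9506 mg/L.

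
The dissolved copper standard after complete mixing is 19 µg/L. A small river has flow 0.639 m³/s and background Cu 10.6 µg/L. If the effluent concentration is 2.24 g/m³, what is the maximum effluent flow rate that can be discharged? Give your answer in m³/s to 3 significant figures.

0.00242 m³/s

10.6 µg/L = 0.0106 mg/L.
19 µg/L = 0.019 mg/L.
Mass balance at complete mixing: C_std·(Q_w + Q_r) = Q_w·C_e + Q_r·C_b.
Rearranging, Q_w = Q_r·(C_std − C_b)/(C_e − C_std) = 0.639·(0.019 − 0.0106) / (2.24 − 0.019) = 0.002417 m³/s.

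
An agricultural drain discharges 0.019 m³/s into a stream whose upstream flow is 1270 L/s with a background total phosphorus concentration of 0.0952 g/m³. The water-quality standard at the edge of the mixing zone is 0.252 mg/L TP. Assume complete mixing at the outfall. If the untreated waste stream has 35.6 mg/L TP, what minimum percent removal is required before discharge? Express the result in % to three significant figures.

69.9 %

1270 L/s = 1.27 m³/s.
Mass balance: 0.252·1.289 = 0.019·Cₑ + 1.27·0.0952.
Cₑ = (0.3248 − 0.1209) / 0.019 = 10.73 mg/L.
Required removal = 1 − 10.73/35.6 = 69.85 %.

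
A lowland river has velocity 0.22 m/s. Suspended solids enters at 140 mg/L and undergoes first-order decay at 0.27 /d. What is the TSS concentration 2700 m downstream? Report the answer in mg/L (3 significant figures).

Travel time t = 2700 m / 0.22 m/s = 2700/0.22 = 1.227e+04 s = 0.142 d.
First-order decay: C = 140·exp(−0.27·0.142) = 140·0.9624 = 134.7 mg/L.

135 mg/L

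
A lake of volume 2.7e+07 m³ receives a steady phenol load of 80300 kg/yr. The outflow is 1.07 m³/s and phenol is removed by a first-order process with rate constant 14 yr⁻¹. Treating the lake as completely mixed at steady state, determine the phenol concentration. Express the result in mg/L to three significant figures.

Outflow Q = 1.07 m³/s × 3.156e+07 s/yr = 3.377e+07 m³/yr.
Steady-state CSTR mass balance: W = Q·C + k·V·C, so C = W/(Q + kV).
Q + kV = 3.377e+07 + 14·2.7e+07 = 4.118e+08 m³/yr.
C = 80300/4.118e+08 = 0.000195 kg/m³ = 0.195 mg/L.

0.195 mg/L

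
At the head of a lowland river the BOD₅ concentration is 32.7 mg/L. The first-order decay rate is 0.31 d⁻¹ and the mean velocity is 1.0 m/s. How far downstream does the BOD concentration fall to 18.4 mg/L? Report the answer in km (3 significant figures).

160 km

From C = C₀·e^(−kt), t = ln(C₀/C)/k = ln(32.7/18.4)/0.31 = 0.575/0.31 = 1.855 d.
Distance = v·t = 1.0 m/s × 1.603e+05 s = 1.603e+05 m = 160.3 km.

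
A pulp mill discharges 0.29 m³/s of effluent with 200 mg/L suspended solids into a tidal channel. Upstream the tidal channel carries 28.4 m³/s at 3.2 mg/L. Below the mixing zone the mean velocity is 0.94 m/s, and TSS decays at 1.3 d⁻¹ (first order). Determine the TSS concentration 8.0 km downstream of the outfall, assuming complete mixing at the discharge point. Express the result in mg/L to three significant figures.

4.57 mg/L

After complete mixing, C₀ = (0.29·200 + 28.4·3.2) / 28.69 = 5.189 mg/L.
Travel time t = 8000 m / 0.94 m/s = 8511 s = 0.0985 d.
C = 5.189·exp(−1.3·0.0985) = 5.189·0.8798 = 4.566 mg/L.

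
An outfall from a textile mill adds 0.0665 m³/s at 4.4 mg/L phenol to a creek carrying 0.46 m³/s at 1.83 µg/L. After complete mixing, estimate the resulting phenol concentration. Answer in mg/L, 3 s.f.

1.83 µg/L = 0.00183 mg/L.
By mass balance at complete mixing, C = (0.0665·4.4 + 0.46·0.00183) / (0.0665 + 0.46) = 0.2934/0.5265 = 0.5573 mg/L.

0.557 mg/L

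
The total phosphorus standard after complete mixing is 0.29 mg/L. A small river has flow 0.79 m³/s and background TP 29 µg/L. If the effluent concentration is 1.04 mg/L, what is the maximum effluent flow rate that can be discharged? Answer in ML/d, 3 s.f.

29 µg/L = 0.029 mg/L.
Mass balance at complete mixing: C_std·(Q_w + Q_r) = Q_w·C_e + Q_r·C_b.
Rearranging, Q_w = Q_r·(C_std − C_b)/(C_e − C_std) = 0.79·(0.29 − 0.029) / (1.04 − 0.29) = 0.2749 m³/s.
= 23.75 ML/d.

23.8 ML/d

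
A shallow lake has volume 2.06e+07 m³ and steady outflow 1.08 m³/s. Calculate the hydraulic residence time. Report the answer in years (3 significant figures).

0.604 yr

Q = 1.08 m³/s × 3.156e+07 s/yr = 3.408e+07 m³/yr.
Hydraulic residence time τ = V/Q = 2.06e+07/3.408e+07 = 0.6044 yr.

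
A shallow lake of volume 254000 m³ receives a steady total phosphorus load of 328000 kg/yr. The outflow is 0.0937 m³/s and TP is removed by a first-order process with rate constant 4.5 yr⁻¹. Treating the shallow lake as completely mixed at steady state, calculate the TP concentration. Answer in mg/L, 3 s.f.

Outflow Q = 0.0937 m³/s × 3.156e+07 s/yr = 2.957e+06 m³/yr.
Steady-state CSTR mass balance: W = Q·C + k·V·C, so C = W/(Q + kV).
Q + kV = 2.957e+06 + 4.5·254000 = 4.1e+06 m³/yr.
C = 328000/4.1e+06 = 0.08 kg/m³ = 80 mg/L.

80.0 mg/L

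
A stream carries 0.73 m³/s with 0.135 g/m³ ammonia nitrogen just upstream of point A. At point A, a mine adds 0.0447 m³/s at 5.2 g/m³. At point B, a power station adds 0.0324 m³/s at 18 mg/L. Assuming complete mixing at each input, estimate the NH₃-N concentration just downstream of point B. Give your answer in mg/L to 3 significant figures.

1.13 mg/L

After input A: C = (0.73·0.135 + 0.0447·5.2) / 0.7747 = 0.4272 mg/L.
After input B: C = (0.7747·0.4272 + 0.0324·18) / 0.8071 = 1.133 mg/L.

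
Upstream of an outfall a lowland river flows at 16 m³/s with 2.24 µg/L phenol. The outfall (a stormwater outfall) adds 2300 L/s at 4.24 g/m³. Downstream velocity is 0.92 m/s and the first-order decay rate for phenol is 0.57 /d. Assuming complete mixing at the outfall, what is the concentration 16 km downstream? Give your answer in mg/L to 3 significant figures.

0.477 mg/L

2300 L/s = 2.3 m³/s.
2.24 µg/L = 0.00224 mg/L.
After complete mixing, C₀ = (2.3·4.24 + 16·0.00224) / 18.3 = 0.5349 mg/L.
Travel time t = 1.6e+04 m / 0.92 m/s = 1.739e+04 s = 0.2013 d.
C = 0.5349·exp(−0.57·0.2013) = 0.5349·0.8916 = 0.4769 mg/L.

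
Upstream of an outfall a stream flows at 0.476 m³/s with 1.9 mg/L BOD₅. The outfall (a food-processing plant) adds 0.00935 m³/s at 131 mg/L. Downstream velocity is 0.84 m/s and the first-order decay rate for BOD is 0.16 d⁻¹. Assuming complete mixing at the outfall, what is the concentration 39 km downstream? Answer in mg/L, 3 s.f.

4.03 mg/L

After complete mixing, C₀ = (0.00935·131 + 0.476·1.9) / 0.4854 = 4.387 mg/L.
Travel time t = 3.9e+04 m / 0.84 m/s = 4.643e+04 s = 0.5374 d.
C = 4.387·exp(−0.16·0.5374) = 4.387·0.9176 = 4.026 mg/L.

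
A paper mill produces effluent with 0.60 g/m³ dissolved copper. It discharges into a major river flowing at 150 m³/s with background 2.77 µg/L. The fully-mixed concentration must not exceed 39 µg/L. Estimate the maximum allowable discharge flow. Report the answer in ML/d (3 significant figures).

2.77 µg/L = 0.00277 mg/L.
39 µg/L = 0.039 mg/L.
Mass balance at complete mixing: C_std·(Q_w + Q_r) = Q_w·C_e + Q_r·C_b.
Rearranging, Q_w = Q_r·(C_std − C_b)/(C_e − C_std) = 150·(0.039 − 0.00277) / (0.6 − 0.039) = 9.687 m³/s.
= 837 ML/d.

837 ML/d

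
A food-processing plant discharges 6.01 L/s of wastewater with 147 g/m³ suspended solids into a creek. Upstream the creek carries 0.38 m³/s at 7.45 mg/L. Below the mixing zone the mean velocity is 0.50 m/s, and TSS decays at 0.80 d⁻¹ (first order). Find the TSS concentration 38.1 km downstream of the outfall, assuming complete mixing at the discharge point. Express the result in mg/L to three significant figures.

4.75 mg/L

6.01 L/s = 0.00601 m³/s.
After complete mixing, C₀ = (0.00601·147 + 0.38·7.45) / 0.386 = 9.623 mg/L.
Travel time t = 3.81e+04 m / 0.50 m/s = 7.62e+04 s = 0.8819 d.
C = 9.623·exp(−0.80·0.8819) = 9.623·0.4938 = 4.752 mg/L.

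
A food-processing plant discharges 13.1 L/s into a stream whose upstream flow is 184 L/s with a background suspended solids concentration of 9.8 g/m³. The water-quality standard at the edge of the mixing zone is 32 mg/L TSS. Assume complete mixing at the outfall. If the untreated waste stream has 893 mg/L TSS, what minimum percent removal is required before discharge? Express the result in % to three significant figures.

13.1 L/s = 0.0131 m³/s.
184 L/s = 0.184 m³/s.
Mass balance: 32·0.1971 = 0.0131·Cₑ + 0.184·9.8.
Cₑ = (6.307 − 1.803) / 0.0131 = 343.8 mg/L.
Required removal = 1 − 343.8/893 = 61.5 %.

61.5 %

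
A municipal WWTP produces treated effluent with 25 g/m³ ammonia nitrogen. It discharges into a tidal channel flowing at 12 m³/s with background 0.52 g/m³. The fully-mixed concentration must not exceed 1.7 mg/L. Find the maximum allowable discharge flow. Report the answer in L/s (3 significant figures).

Mass balance at complete mixing: C_std·(Q_w + Q_r) = Q_w·C_e + Q_r·C_b.
Rearranging, Q_w = Q_r·(C_std − C_b)/(C_e − C_std) = 12·(1.7 − 0.52) / (25 − 1.7) = 0.6077 m³/s.
= 607.7 L/s.

608 L/s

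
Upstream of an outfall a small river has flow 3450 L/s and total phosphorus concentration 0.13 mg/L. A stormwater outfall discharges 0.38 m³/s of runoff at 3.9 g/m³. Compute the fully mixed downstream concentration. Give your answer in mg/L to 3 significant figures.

0.504 mg/L

3450 L/s = 3.45 m³/s.
By mass balance at complete mixing, C = (0.38·3.9 + 3.45·0.13) / (0.38 + 3.45) = 1.931/3.83 = 0.504 mg/L.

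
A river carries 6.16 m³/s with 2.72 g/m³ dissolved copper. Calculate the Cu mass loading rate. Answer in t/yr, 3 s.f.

529 t/yr

Mass flux = Q·C = 6.16 m³/s × 2.72 g/m³ = 16.76 g/s.
= 16.76 g/s × 31.56 = 528.8 t/yr.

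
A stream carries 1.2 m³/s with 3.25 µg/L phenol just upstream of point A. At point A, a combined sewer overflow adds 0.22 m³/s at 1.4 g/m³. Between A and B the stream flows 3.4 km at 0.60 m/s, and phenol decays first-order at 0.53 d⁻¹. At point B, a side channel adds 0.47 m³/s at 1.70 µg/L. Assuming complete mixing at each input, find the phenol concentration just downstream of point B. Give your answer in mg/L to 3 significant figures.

0.160 mg/L

3.25 µg/L = 0.00325 mg/L.
After input A: C = (1.2·0.00325 + 0.22·1.4) / 1.42 = 0.2196 mg/L.
Over the 3.4 km reach to input B (t = 5667 s = 0.06559 d), decay gives C = 0.2196·exp(−0.53·0.06559) = 0.2121 mg/L.
1.70 µg/L = 0.0017 mg/L.
After input B: C = (1.42·0.2121 + 0.47·0.0017) / 1.89 = 0.1598 mg/L.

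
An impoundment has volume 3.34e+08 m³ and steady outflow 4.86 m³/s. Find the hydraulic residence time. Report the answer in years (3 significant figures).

2.18 yr

Q = 4.86 m³/s × 3.156e+07 s/yr = 1.534e+08 m³/yr.
Hydraulic residence time τ = V/Q = 3.34e+08/1.534e+08 = 2.178 yr.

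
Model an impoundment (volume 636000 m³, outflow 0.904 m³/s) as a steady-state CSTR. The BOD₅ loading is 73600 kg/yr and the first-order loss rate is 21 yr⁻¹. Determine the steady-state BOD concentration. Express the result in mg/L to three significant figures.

Outflow Q = 0.904 m³/s × 3.156e+07 s/yr = 2.853e+07 m³/yr.
Steady-state CSTR mass balance: W = Q·C + k·V·C, so C = W/(Q + kV).
Q + kV = 2.853e+07 + 21·636000 = 4.188e+07 m³/yr.
C = 73600/4.188e+07 = 0.001757 kg/m³ = 1.757 mg/L.

1.76 mg/L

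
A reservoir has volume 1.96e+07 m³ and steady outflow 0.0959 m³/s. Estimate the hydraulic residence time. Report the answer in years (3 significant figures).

6.48 yr

Q = 0.0959 m³/s × 3.156e+07 s/yr = 3.026e+06 m³/yr.
Hydraulic residence time τ = V/Q = 1.96e+07/3.026e+06 = 6.476 yr.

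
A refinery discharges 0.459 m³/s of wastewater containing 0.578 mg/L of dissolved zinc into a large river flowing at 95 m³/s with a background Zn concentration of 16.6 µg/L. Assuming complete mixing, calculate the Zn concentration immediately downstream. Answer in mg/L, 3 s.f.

0.0193 mg/L

16.6 µg/L = 0.0166 mg/L.
Flow-weighted mixing gives C = (0.459·0.578 + 95·0.0166) / (0.459 + 95) = 1.842/95.46 = 0.0193 mg/L.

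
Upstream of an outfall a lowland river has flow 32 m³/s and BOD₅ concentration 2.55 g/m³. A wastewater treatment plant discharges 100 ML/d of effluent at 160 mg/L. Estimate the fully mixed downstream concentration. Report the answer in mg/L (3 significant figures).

8.05 mg/L

100 ML/d = 1.157 m³/s.
Flow-weighted mixing gives C = (1.157·160 + 32·2.55) / (1.157 + 32) = 266.8/33.16 = 8.046 mg/L.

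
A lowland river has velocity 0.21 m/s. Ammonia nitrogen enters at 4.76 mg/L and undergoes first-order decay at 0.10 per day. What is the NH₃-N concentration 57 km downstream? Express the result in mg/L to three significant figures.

Travel time t = 57 km / 0.21 m/s = 5.7e+04/0.21 = 2.714e+05 s = 3.142 d.
First-order decay: C = 4.76·exp(−0.10·3.142) = 4.76·0.7304 = 3.477 mg/L.

3.48 mg/L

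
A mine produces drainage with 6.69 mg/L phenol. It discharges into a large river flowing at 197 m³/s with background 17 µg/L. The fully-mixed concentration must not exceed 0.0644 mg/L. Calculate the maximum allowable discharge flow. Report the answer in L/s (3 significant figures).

1410 L/s

17 µg/L = 0.017 mg/L.
Mass balance at complete mixing: C_std·(Q_w + Q_r) = Q_w·C_e + Q_r·C_b.
Rearranging, Q_w = Q_r·(C_std − C_b)/(C_e − C_std) = 197·(0.0644 − 0.017) / (6.69 − 0.0644) = 1.409 m³/s.
= 1409 L/s.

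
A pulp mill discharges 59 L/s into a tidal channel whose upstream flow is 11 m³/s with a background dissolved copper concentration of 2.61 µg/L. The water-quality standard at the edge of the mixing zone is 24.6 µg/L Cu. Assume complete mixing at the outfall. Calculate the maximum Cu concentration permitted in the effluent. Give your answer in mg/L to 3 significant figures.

59 L/s = 0.059 m³/s.
2.61 µg/L = 0.00261 mg/L.
24.6 µg/L = 0.0246 mg/L.
Mass balance: 0.0246·11.06 = 0.059·Cₑ + 11·0.00261.
Cₑ = (0.2721 − 0.02871) / 0.059 = 4.124 mg/L.

4.12 mg/L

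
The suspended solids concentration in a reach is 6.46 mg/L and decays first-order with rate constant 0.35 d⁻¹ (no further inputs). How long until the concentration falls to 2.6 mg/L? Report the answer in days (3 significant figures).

2.60 d

t = ln(C₀/C)/k = ln(6.46/2.6)/0.35 = 0.9101/0.35 = 2.6 d.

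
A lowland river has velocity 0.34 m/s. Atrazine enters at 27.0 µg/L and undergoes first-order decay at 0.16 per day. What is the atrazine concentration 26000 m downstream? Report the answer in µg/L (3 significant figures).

23.4 µg/L

Travel time t = 26000 m / 0.34 m/s = 2.6e+04/0.34 = 7.647e+04 s = 0.8851 d.
First-order decay: C = 27.0·exp(−0.16·0.8851) = 27.0·0.868 = 23.43 µg/L.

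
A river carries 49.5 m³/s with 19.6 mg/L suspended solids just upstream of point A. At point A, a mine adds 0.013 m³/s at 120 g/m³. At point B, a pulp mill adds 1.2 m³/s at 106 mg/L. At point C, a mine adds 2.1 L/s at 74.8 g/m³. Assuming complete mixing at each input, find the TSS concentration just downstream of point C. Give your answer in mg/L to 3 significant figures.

21.7 mg/L

After input A: C = (49.5·19.6 + 0.013·120) / 49.51 = 19.63 mg/L.
After input B: C = (49.51·19.63 + 1.2·106) / 50.71 = 21.67 mg/L.
2.1 L/s = 0.0021 m³/s.
After input C: C = (50.71·21.67 + 0.0021·74.8) / 50.72 = 21.67 mg/L.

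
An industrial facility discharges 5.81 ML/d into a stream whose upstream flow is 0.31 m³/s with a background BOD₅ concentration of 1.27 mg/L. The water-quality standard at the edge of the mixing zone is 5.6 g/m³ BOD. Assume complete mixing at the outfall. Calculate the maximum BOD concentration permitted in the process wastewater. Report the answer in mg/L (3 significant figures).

25.6 mg/L

5.81 ML/d = 0.06725 m³/s.
Mass balance: 5.6·0.3772 = 0.06725·Cₑ + 0.31·1.27.
Cₑ = (2.113 − 0.3937) / 0.06725 = 25.56 mg/L.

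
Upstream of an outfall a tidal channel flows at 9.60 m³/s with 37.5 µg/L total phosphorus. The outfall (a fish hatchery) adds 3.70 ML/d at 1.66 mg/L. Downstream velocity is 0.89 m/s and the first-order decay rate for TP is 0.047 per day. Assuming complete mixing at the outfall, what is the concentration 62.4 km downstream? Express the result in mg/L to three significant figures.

3.70 ML/d = 0.04282 m³/s.
37.5 µg/L = 0.0375 mg/L.
After complete mixing, C₀ = (0.04282·1.66 + 9.6·0.0375) / 9.643 = 0.04471 mg/L.
Travel time t = 6.24e+04 m / 0.89 m/s = 7.011e+04 s = 0.8115 d.
C = 0.04471·exp(−0.047·0.8115) = 0.04471·0.9626 = 0.04303 mg/L.

0.0430 mg/L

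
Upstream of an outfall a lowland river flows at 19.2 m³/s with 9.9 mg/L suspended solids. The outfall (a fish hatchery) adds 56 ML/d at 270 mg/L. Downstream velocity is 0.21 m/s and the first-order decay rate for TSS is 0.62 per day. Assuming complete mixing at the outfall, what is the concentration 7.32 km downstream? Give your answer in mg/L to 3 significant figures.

14.3 mg/L

56 ML/d = 0.6481 m³/s.
After complete mixing, C₀ = (0.6481·270 + 19.2·9.9) / 19.85 = 18.39 mg/L.
Travel time t = 7320 m / 0.21 m/s = 3.486e+04 s = 0.4034 d.
C = 18.39·exp(−0.62·0.4034) = 18.39·0.7787 = 14.32 mg/L.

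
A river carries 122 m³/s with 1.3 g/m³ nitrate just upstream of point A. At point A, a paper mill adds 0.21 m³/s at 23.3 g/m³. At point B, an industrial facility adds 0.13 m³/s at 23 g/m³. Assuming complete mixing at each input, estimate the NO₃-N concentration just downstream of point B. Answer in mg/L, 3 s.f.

After input A: C = (122·1.3 + 0.21·23.3) / 122.2 = 1.338 mg/L.
After input B: C = (122.2·1.338 + 0.13·23) / 122.3 = 1.361 mg/L.

1.36 mg/L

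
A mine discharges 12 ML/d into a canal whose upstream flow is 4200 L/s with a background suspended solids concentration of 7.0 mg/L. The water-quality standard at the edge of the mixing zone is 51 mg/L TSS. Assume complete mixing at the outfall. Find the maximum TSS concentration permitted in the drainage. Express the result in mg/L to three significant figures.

1380 mg/L

12 ML/d = 0.1389 m³/s.
4200 L/s = 4.2 m³/s.
Mass balance: 51·4.339 = 0.1389·Cₑ + 4.2·7.
Cₑ = (221.3 − 29.4) / 0.1389 = 1382 mg/L.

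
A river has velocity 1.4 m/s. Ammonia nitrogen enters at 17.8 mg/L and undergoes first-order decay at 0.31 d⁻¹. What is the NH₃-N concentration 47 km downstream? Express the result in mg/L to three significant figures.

Travel time t = 47 km / 1.4 m/s = 4.7e+04/1.4 = 3.357e+04 s = 0.3886 d.
First-order decay: C = 17.8·exp(−0.31·0.3886) = 17.8·0.8865 = 15.78 mg/L.

15.8 mg/L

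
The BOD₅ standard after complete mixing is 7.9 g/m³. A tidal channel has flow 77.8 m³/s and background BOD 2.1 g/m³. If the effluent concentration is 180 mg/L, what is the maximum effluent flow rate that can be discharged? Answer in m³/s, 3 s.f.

2.62 m³/s

Mass balance at complete mixing: C_std·(Q_w + Q_r) = Q_w·C_e + Q_r·C_b.
Rearranging, Q_w = Q_r·(C_std − C_b)/(C_e − C_std) = 77.8·(7.9 − 2.1) / (180 − 7.9) = 2.622 m³/s.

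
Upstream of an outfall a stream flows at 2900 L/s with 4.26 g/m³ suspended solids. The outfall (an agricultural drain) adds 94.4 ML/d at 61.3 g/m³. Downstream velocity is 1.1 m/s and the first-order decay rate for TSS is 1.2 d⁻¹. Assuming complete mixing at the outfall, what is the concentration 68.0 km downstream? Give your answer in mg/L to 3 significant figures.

94.4 ML/d = 1.093 m³/s.
2900 L/s = 2.9 m³/s.
After complete mixing, C₀ = (1.093·61.3 + 2.9·4.26) / 3.993 = 19.87 mg/L.
Travel time t = 6.8e+04 m / 1.1 m/s = 6.182e+04 s = 0.7155 d.
C = 19.87·exp(−1.2·0.7155) = 19.87·0.4238 = 8.42 mg/L.

8.42 mg/L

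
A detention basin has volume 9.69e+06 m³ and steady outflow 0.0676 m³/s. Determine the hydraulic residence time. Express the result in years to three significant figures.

4.54 yr

Q = 0.0676 m³/s × 3.156e+07 s/yr = 2.133e+06 m³/yr.
Hydraulic residence time τ = V/Q = 9.69e+06/2.133e+06 = 4.542 yr.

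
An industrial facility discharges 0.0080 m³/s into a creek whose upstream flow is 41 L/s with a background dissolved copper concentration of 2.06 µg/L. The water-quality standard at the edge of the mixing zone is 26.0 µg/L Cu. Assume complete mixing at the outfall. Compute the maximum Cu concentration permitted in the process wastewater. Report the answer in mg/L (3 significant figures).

41 L/s = 0.041 m³/s.
2.06 µg/L = 0.00206 mg/L.
26.0 µg/L = 0.026 mg/L.
Mass balance: 0.026·0.049 = 0.008·Cₑ + 0.041·0.00206.
Cₑ = (0.001274 − 8.446e-05) / 0.008 = 0.1487 mg/L.

0.149 mg/L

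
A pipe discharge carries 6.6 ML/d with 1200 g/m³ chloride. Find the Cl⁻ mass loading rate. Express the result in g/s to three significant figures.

91.7 g/s

6.6 ML/d = 0.07639 m³/s.
Mass flux = Q·C = 0.07639 m³/s × 1200 g/m³ = 91.67 g/s.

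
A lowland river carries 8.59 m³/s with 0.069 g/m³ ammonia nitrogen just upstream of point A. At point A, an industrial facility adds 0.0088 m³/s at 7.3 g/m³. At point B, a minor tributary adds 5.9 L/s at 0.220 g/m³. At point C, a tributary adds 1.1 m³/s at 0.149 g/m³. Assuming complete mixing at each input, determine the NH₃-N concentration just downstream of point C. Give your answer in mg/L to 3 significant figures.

0.0847 mg/L

After input A: C = (8.59·0.069 + 0.0088·7.3) / 8.599 = 0.0764 mg/L.
5.9 L/s = 0.0059 m³/s.
After input B: C = (8.599·0.0764 + 0.0059·0.22) / 8.605 = 0.0765 mg/L.
After input C: C = (8.605·0.0765 + 1.1·0.149) / 9.705 = 0.08472 mg/L.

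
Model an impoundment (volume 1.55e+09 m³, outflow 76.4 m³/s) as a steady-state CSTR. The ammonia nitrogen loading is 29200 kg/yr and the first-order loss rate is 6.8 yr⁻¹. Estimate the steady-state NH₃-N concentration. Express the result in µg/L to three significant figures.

2.25 µg/L

Outflow Q = 76.4 m³/s × 3.156e+07 s/yr = 2.411e+09 m³/yr.
Steady-state CSTR mass balance: W = Q·C + k·V·C, so C = W/(Q + kV).
Q + kV = 2.411e+09 + 6.8·1.55e+09 = 1.295e+10 m³/yr.
C = 29200/1.295e+10 = 2.255e-06 kg/m³ = 0.002255 mg/L = 2.255 µg/L.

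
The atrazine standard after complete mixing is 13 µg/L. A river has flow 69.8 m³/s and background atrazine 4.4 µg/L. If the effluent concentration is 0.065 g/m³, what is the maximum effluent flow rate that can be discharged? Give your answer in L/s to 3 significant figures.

4.4 µg/L = 0.0044 mg/L.
13 µg/L = 0.013 mg/L.
Mass balance at complete mixing: C_std·(Q_w + Q_r) = Q_w·C_e + Q_r·C_b.
Rearranging, Q_w = Q_r·(C_std − C_b)/(C_e − C_std) = 69.8·(0.013 − 0.0044) / (0.065 − 0.013) = 11.54 m³/s.
= 1.154e+04 L/s.

11500 L/s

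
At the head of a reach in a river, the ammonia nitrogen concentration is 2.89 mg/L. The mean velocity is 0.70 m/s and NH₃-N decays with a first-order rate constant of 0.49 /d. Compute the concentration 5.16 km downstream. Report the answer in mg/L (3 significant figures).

2.77 mg/L

Travel time t = 5.16 km / 0.70 m/s = 5160/0.70 = 7371 s = 0.08532 d.
First-order decay: C = 2.89·exp(−0.49·0.08532) = 2.89·0.9591 = 2.772 mg/L.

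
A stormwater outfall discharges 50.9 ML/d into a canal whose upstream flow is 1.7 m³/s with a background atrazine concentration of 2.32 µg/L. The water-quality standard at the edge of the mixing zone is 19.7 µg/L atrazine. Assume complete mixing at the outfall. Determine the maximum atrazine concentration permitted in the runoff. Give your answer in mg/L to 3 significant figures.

0.0699 mg/L

50.9 ML/d = 0.5891 m³/s.
2.32 µg/L = 0.00232 mg/L.
19.7 µg/L = 0.0197 mg/L.
Mass balance: 0.0197·2.289 = 0.5891·Cₑ + 1.7·0.00232.
Cₑ = (0.0451 − 0.003944) / 0.5891 = 0.06985 mg/L.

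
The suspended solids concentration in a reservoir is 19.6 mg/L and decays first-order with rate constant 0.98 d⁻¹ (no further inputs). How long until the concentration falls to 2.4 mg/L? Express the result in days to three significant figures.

t = ln(C₀/C)/k = ln(19.6/2.4)/0.98 = 2.1/0.98 = 2.143 d.

2.14 d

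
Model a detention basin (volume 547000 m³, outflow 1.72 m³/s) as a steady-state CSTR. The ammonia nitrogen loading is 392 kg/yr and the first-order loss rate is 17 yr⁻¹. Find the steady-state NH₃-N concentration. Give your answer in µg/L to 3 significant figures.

Outflow Q = 1.72 m³/s × 3.156e+07 s/yr = 5.428e+07 m³/yr.
Steady-state CSTR mass balance: W = Q·C + k·V·C, so C = W/(Q + kV).
Q + kV = 5.428e+07 + 17·547000 = 6.358e+07 m³/yr.
C = 392/6.358e+07 = 6.166e-06 kg/m³ = 0.006166 mg/L = 6.166 µg/L.

6.17 µg/L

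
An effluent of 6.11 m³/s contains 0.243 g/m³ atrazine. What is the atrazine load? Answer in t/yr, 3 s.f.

Mass flux = Q·C = 6.11 m³/s × 0.243 g/m³ = 1.485 g/s.
= 1.485 g/s × 31.56 = 46.85 t/yr.

46.9 t/yr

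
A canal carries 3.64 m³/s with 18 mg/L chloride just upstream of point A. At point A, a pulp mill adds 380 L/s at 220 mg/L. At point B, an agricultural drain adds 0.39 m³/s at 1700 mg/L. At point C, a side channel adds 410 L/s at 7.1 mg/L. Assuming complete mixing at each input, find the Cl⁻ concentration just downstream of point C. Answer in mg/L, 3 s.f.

169 mg/L

380 L/s = 0.38 m³/s.
After input A: C = (3.64·18 + 0.38·220) / 4.02 = 37.09 mg/L.
After input B: C = (4.02·37.09 + 0.39·1700) / 4.41 = 184.2 mg/L.
410 L/s = 0.41 m³/s.
After input C: C = (4.41·184.2 + 0.41·7.1) / 4.82 = 169.1 mg/L.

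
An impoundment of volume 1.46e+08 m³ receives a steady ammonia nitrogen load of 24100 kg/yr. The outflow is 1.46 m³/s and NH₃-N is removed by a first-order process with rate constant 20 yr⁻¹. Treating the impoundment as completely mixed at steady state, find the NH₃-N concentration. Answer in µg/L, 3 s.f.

Outflow Q = 1.46 m³/s × 3.156e+07 s/yr = 4.607e+07 m³/yr.
Steady-state CSTR mass balance: W = Q·C + k·V·C, so C = W/(Q + kV).
Q + kV = 4.607e+07 + 20·1.46e+08 = 2.966e+09 m³/yr.
C = 24100/2.966e+09 = 8.125e-06 kg/m³ = 0.008125 mg/L = 8.125 µg/L.

8.13 µg/L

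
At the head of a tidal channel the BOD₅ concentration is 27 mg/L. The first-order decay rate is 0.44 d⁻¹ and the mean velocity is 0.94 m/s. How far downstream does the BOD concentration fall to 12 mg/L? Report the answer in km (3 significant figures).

150 km

From C = C₀·e^(−kt), t = ln(C₀/C)/k = ln(27/12)/0.44 = 0.8109/0.44 = 1.843 d.
Distance = v·t = 0.94 m/s × 1.592e+05 s = 1.497e+05 m = 149.7 km.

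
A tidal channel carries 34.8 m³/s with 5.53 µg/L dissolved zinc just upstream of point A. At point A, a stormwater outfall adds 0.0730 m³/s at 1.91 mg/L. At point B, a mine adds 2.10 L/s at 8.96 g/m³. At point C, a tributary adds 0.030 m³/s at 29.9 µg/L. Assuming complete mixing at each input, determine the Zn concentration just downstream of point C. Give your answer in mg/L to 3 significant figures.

5.53 µg/L = 0.00553 mg/L.
After input A: C = (34.8·0.00553 + 0.073·1.91) / 34.87 = 0.009517 mg/L.
2.10 L/s = 0.0021 m³/s.
After input B: C = (34.87·0.009517 + 0.0021·8.96) / 34.88 = 0.01006 mg/L.
29.9 µg/L = 0.0299 mg/L.
After input C: C = (34.88·0.01006 + 0.03·0.0299) / 34.91 = 0.01007 mg/L.

0.0101 mg/L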